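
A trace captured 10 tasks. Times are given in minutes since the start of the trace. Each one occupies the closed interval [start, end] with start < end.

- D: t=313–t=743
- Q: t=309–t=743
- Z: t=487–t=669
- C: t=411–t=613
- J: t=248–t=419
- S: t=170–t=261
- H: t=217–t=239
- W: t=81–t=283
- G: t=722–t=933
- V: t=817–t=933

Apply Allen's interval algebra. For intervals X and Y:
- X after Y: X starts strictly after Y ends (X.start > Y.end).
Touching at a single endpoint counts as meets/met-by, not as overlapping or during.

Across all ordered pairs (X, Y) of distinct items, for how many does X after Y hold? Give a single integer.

28

Checking all 90 ordered pairs for relation 'after'; matching pairs in alphabetical order:
(C, H): C after H ✓
(C, S): C after S ✓
(C, W): C after W ✓
(D, H): D after H ✓
(D, S): D after S ✓
(D, W): D after W ✓
(G, C): G after C ✓
(G, H): G after H ✓
(G, J): G after J ✓
(G, S): G after S ✓
(G, W): G after W ✓
(G, Z): G after Z ✓
(J, H): J after H ✓
(Q, H): Q after H ✓
(Q, S): Q after S ✓
(Q, W): Q after W ✓
(V, C): V after C ✓
(V, D): V after D ✓
(V, H): V after H ✓
(V, J): V after J ✓
(V, Q): V after Q ✓
(V, S): V after S ✓
(V, W): V after W ✓
(V, Z): V after Z ✓
... plus 4 further pairs not listed.
Count: 28.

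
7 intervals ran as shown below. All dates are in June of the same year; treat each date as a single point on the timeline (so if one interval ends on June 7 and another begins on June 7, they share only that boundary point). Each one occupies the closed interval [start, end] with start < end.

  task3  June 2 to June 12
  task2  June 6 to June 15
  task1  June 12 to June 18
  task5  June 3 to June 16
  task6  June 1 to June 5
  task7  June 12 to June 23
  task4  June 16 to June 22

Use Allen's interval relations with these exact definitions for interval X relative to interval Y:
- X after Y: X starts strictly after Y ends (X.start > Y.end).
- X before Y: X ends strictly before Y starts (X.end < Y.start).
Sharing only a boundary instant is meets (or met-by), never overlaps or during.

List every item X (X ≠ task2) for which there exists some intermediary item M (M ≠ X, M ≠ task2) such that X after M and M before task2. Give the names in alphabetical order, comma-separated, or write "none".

Target task2 = [June 6, June 15].
Intermediaries M with M before task2: task6.
Via task6 — items with X after task6: task1, task4, task7.
Union: task1, task4, task7.

task1, task4, task7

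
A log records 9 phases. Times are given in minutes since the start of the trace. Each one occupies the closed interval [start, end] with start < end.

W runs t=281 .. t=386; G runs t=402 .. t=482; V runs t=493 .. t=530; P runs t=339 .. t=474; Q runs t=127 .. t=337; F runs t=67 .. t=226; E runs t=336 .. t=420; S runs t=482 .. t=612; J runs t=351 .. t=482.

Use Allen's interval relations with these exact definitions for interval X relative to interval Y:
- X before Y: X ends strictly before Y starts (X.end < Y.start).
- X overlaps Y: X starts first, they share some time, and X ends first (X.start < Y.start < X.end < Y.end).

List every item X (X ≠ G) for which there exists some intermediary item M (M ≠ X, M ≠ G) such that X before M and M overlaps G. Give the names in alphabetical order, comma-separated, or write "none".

F, Q

Target G = [t=402, t=482].
Intermediaries M with M overlaps G: E, P.
Via E — items with X before E: F.
Via P — items with X before P: F, Q.
Union: F, Q.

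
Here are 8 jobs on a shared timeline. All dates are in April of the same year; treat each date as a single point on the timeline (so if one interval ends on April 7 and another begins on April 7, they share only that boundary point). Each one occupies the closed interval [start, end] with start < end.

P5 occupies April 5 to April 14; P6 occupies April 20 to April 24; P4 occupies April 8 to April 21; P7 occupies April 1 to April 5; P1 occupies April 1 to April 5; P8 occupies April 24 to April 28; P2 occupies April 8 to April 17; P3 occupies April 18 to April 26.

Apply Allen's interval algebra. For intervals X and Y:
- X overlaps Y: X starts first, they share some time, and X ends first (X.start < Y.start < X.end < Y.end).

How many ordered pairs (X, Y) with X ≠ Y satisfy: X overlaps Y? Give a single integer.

5

Checking all 56 ordered pairs for relation 'overlaps'; matching pairs in alphabetical order:
(P3, P8): P3 overlaps P8 ✓
(P4, P3): P4 overlaps P3 ✓
(P4, P6): P4 overlaps P6 ✓
(P5, P2): P5 overlaps P2 ✓
(P5, P4): P5 overlaps P4 ✓
Count: 5.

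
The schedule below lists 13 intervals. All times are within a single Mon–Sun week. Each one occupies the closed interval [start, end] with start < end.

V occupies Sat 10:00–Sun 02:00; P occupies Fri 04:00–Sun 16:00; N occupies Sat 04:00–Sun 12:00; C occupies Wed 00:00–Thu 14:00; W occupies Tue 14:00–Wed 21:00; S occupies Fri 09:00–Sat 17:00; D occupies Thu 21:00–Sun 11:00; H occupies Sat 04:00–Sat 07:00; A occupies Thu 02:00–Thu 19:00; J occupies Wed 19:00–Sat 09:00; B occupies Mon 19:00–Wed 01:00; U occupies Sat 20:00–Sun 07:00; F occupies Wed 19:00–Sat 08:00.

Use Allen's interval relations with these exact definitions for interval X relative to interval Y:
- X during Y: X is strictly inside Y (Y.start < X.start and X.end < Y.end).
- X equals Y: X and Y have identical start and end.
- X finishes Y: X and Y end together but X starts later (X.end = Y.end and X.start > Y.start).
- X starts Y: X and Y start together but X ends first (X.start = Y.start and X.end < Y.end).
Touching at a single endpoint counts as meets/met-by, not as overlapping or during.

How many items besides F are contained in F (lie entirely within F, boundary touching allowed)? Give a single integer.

Target F = [Wed 19:00, Sat 08:00].
A [Thu 02:00, Thu 19:00] → during → counts.
B [Mon 19:00, Wed 01:00] → before → no.
C [Wed 00:00, Thu 14:00] → overlaps → no.
D [Thu 21:00, Sun 11:00] → overlapped-by → no.
H [Sat 04:00, Sat 07:00] → during → counts.
J [Wed 19:00, Sat 09:00] → started-by → no.
N [Sat 04:00, Sun 12:00] → overlapped-by → no.
P [Fri 04:00, Sun 16:00] → overlapped-by → no.
S [Fri 09:00, Sat 17:00] → overlapped-by → no.
U [Sat 20:00, Sun 07:00] → after → no.
V [Sat 10:00, Sun 02:00] → after → no.
W [Tue 14:00, Wed 21:00] → overlaps → no.
Total: 2.

2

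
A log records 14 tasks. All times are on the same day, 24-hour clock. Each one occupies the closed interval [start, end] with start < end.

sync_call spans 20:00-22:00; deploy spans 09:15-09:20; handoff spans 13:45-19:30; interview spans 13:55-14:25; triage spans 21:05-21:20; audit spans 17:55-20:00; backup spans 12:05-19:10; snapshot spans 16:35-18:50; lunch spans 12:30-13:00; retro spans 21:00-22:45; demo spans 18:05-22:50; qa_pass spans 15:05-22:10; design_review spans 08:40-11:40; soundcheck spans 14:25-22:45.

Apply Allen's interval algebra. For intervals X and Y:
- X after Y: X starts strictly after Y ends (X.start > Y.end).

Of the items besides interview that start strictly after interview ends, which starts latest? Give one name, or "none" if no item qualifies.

Target interview = [13:55, 14:25].
audit [17:55, 20:00] → after → candidate.
backup [12:05, 19:10] → contains → excluded.
demo [18:05, 22:50] → after → candidate.
deploy [09:15, 09:20] → before → excluded.
design_review [08:40, 11:40] → before → excluded.
handoff [13:45, 19:30] → contains → excluded.
lunch [12:30, 13:00] → before → excluded.
qa_pass [15:05, 22:10] → after → candidate.
retro [21:00, 22:45] → after → candidate.
snapshot [16:35, 18:50] → after → candidate.
soundcheck [14:25, 22:45] → met-by → excluded.
sync_call [20:00, 22:00] → after → candidate.
triage [21:05, 21:20] → after → candidate.
Among candidates, latest start is 21:05 → triage.

triage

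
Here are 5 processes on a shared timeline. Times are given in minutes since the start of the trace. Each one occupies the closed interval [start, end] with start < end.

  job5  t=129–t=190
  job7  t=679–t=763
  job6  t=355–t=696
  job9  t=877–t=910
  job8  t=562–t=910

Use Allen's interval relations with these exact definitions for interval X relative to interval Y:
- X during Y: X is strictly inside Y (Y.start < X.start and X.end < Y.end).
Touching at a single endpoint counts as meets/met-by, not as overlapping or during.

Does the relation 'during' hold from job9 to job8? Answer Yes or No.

No

job9 = [t=877, t=910], job8 = [t=562, t=910].
Actual relation of job9 to job8: finishes.
Asked whether 'during' holds → No.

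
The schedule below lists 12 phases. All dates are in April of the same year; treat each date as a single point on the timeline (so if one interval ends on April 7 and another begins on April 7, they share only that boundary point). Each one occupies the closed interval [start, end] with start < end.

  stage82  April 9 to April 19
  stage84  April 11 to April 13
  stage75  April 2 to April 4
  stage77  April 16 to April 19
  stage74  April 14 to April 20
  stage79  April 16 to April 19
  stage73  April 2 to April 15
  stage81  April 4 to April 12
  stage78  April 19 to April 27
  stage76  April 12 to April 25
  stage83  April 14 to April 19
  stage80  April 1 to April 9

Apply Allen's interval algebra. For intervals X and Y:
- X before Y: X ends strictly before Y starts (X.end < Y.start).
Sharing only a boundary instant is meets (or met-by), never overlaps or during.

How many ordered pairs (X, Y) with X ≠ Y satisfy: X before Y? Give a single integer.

Checking all 132 ordered pairs for relation 'before'; matching pairs in alphabetical order:
(stage73, stage77): stage73 before stage77 ✓
(stage73, stage78): stage73 before stage78 ✓
(stage73, stage79): stage73 before stage79 ✓
(stage75, stage74): stage75 before stage74 ✓
(stage75, stage76): stage75 before stage76 ✓
(stage75, stage77): stage75 before stage77 ✓
(stage75, stage78): stage75 before stage78 ✓
(stage75, stage79): stage75 before stage79 ✓
(stage75, stage82): stage75 before stage82 ✓
(stage75, stage83): stage75 before stage83 ✓
(stage75, stage84): stage75 before stage84 ✓
(stage80, stage74): stage80 before stage74 ✓
(stage80, stage76): stage80 before stage76 ✓
(stage80, stage77): stage80 before stage77 ✓
(stage80, stage78): stage80 before stage78 ✓
(stage80, stage79): stage80 before stage79 ✓
(stage80, stage83): stage80 before stage83 ✓
(stage80, stage84): stage80 before stage84 ✓
(stage81, stage74): stage81 before stage74 ✓
(stage81, stage77): stage81 before stage77 ✓
(stage81, stage78): stage81 before stage78 ✓
(stage81, stage79): stage81 before stage79 ✓
(stage81, stage83): stage81 before stage83 ✓
(stage84, stage74): stage84 before stage74 ✓
... plus 4 further pairs not listed.
Count: 28.

28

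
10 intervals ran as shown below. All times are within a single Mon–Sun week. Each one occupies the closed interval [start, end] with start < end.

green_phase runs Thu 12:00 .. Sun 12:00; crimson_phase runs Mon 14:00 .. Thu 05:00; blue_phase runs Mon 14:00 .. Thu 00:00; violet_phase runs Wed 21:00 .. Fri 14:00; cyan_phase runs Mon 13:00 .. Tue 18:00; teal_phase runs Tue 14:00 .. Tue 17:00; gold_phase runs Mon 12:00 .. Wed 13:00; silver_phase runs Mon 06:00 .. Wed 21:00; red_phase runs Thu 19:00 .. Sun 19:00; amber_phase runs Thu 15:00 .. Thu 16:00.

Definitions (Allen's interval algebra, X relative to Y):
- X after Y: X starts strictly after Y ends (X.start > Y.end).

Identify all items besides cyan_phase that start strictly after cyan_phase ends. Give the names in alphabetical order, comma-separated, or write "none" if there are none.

Target cyan_phase = [Mon 13:00, Tue 18:00].
amber_phase [Thu 15:00, Thu 16:00] → after → yes.
blue_phase [Mon 14:00, Thu 00:00] → overlapped-by → no.
crimson_phase [Mon 14:00, Thu 05:00] → overlapped-by → no.
gold_phase [Mon 12:00, Wed 13:00] → contains → no.
green_phase [Thu 12:00, Sun 12:00] → after → yes.
red_phase [Thu 19:00, Sun 19:00] → after → yes.
silver_phase [Mon 06:00, Wed 21:00] → contains → no.
teal_phase [Tue 14:00, Tue 17:00] → during → no.
violet_phase [Wed 21:00, Fri 14:00] → after → yes.
Result: amber_phase, green_phase, red_phase, violet_phase.

amber_phase, green_phase, red_phase, violet_phase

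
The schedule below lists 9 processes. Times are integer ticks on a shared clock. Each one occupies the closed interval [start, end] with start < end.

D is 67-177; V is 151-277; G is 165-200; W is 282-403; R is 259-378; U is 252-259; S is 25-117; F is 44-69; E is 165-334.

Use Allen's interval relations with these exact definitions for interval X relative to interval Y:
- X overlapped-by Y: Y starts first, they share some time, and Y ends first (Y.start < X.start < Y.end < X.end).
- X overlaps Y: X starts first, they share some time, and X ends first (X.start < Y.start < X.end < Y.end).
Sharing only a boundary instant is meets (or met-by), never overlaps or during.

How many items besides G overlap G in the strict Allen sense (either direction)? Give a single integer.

1

Target G = [165, 200].
D [67, 177] → overlaps → counts.
E [165, 334] → started-by → no.
F [44, 69] → before → no.
R [259, 378] → after → no.
S [25, 117] → before → no.
U [252, 259] → after → no.
V [151, 277] → contains → no.
W [282, 403] → after → no.
Total: 1.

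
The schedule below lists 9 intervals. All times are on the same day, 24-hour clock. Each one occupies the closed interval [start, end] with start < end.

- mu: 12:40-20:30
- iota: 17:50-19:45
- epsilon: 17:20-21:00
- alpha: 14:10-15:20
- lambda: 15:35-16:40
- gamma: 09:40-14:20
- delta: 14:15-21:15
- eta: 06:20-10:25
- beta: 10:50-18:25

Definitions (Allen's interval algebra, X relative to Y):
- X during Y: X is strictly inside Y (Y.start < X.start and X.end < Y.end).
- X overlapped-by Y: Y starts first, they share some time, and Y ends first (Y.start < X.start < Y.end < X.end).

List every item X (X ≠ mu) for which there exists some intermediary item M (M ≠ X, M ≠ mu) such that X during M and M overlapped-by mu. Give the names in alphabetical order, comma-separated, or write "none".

epsilon, iota, lambda

Target mu = [12:40, 20:30].
Intermediaries M with M overlapped-by mu: delta, epsilon.
Via delta — items with X during delta: epsilon, iota, lambda.
Via epsilon — items with X during epsilon: iota.
Union: epsilon, iota, lambda.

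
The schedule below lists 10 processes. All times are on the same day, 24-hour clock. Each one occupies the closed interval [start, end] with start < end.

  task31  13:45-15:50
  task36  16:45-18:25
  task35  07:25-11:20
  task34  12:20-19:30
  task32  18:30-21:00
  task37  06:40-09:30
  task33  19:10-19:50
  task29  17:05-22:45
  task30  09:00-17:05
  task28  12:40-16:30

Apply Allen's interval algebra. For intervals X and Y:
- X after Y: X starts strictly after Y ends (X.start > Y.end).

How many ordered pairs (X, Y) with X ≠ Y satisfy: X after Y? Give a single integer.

Checking all 90 ordered pairs for relation 'after'; matching pairs in alphabetical order:
(task28, task35): task28 after task35 ✓
(task28, task37): task28 after task37 ✓
(task29, task28): task29 after task28 ✓
(task29, task31): task29 after task31 ✓
(task29, task35): task29 after task35 ✓
(task29, task37): task29 after task37 ✓
(task31, task35): task31 after task35 ✓
(task31, task37): task31 after task37 ✓
(task32, task28): task32 after task28 ✓
(task32, task30): task32 after task30 ✓
(task32, task31): task32 after task31 ✓
(task32, task35): task32 after task35 ✓
(task32, task36): task32 after task36 ✓
(task32, task37): task32 after task37 ✓
(task33, task28): task33 after task28 ✓
(task33, task30): task33 after task30 ✓
(task33, task31): task33 after task31 ✓
(task33, task35): task33 after task35 ✓
(task33, task36): task33 after task36 ✓
(task33, task37): task33 after task37 ✓
(task34, task35): task34 after task35 ✓
(task34, task37): task34 after task37 ✓
(task36, task28): task36 after task28 ✓
(task36, task31): task36 after task31 ✓
... plus 2 further pairs not listed.
Count: 26.

26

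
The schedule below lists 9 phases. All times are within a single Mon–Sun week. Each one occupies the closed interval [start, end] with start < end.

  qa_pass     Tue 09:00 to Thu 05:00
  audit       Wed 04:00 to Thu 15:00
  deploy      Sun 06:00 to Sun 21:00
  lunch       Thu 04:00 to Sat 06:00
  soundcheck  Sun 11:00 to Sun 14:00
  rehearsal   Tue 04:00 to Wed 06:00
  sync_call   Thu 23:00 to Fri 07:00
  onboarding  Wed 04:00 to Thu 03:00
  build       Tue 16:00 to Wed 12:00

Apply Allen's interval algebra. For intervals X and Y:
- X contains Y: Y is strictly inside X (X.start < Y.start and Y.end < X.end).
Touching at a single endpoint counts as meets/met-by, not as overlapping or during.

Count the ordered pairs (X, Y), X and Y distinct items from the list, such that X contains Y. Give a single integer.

Checking all 72 ordered pairs for relation 'contains'; matching pairs in alphabetical order:
(deploy, soundcheck): deploy contains soundcheck ✓
(lunch, sync_call): lunch contains sync_call ✓
(qa_pass, build): qa_pass contains build ✓
(qa_pass, onboarding): qa_pass contains onboarding ✓
Count: 4.

4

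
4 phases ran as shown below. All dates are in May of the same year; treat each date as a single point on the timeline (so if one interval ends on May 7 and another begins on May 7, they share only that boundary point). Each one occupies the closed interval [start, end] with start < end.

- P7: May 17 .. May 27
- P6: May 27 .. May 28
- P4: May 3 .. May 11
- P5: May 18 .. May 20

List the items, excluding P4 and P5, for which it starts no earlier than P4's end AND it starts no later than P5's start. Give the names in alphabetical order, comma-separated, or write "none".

Conditions: its start is no earlier than P4's end (X.start >= May 11) AND its start is no later than P5's start (X.start <= May 18).
P6: start May 27 >= May 11? ✓; start May 27 <= May 18? ✗ → no.
P7: start May 17 >= May 11? ✓; start May 17 <= May 18? ✓ → yes.
Result: P7.

P7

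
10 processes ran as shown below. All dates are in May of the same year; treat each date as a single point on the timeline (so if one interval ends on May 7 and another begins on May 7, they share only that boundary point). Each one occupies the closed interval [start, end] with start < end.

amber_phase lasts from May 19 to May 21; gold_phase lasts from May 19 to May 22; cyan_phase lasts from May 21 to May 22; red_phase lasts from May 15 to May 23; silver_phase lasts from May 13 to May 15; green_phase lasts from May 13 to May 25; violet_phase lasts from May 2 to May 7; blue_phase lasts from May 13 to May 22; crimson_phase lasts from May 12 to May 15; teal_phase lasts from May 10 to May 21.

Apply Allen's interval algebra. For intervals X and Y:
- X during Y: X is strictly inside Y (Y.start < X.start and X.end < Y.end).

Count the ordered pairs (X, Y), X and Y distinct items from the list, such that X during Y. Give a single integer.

Checking all 90 ordered pairs for relation 'during'; matching pairs in alphabetical order:
(amber_phase, blue_phase): amber_phase during blue_phase ✓
(amber_phase, green_phase): amber_phase during green_phase ✓
(amber_phase, red_phase): amber_phase during red_phase ✓
(crimson_phase, teal_phase): crimson_phase during teal_phase ✓
(cyan_phase, green_phase): cyan_phase during green_phase ✓
(cyan_phase, red_phase): cyan_phase during red_phase ✓
(gold_phase, green_phase): gold_phase during green_phase ✓
(gold_phase, red_phase): gold_phase during red_phase ✓
(red_phase, green_phase): red_phase during green_phase ✓
(silver_phase, teal_phase): silver_phase during teal_phase ✓
Count: 10.

10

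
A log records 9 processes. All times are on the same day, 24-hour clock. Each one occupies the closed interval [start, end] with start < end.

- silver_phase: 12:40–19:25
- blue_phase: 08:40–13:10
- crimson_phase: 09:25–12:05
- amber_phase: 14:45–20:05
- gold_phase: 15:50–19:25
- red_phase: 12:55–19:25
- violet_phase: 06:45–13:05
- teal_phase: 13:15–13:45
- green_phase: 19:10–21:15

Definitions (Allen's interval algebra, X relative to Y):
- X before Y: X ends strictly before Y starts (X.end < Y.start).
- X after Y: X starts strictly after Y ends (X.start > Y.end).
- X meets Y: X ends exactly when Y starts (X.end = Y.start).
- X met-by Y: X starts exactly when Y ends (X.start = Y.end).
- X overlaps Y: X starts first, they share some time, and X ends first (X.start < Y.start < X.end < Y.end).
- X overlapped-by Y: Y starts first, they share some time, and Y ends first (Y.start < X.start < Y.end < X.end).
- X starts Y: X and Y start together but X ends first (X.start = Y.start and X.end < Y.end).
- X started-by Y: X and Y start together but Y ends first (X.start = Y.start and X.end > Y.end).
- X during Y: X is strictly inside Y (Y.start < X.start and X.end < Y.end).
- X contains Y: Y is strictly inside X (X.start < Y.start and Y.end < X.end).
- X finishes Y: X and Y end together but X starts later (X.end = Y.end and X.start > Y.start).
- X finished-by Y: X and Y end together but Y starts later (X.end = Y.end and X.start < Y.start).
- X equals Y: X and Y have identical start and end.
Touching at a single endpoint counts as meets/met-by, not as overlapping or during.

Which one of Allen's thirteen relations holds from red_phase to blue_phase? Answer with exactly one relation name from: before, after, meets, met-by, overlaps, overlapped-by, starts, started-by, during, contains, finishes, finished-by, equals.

red_phase = [12:55, 19:25]; blue_phase = [08:40, 13:10].
Compare endpoints: red_phase.start > blue_phase.start, red_phase.start < blue_phase.end, red_phase.end > blue_phase.start, red_phase.end > blue_phase.end.
That pattern is 'overlapped-by'.

overlapped-by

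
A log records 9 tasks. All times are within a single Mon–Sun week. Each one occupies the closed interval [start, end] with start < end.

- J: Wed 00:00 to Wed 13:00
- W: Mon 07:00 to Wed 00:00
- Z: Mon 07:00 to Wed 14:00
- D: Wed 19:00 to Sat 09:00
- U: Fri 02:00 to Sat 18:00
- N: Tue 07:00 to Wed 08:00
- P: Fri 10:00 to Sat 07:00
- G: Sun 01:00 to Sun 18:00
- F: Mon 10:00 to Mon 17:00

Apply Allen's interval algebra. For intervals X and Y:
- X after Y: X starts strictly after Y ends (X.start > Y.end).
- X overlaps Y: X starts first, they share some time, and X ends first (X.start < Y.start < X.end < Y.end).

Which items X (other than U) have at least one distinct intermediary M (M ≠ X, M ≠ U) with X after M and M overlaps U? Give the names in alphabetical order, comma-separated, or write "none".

G

Target U = [Fri 02:00, Sat 18:00].
Intermediaries M with M overlaps U: D.
Via D — items with X after D: G.
Union: G.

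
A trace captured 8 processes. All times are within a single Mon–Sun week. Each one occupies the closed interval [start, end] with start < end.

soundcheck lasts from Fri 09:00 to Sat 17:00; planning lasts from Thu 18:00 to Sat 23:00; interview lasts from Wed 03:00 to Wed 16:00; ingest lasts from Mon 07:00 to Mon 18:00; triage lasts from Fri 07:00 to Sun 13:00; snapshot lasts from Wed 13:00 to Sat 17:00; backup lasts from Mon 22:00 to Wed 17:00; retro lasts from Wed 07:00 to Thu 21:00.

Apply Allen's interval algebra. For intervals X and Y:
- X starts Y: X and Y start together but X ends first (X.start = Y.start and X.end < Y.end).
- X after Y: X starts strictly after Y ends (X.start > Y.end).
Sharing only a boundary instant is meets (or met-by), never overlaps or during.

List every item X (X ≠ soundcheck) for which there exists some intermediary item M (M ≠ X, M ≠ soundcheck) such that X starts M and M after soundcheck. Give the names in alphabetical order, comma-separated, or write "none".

Target soundcheck = [Fri 09:00, Sat 17:00].
Intermediaries M with M after soundcheck: none.
Union: none.

none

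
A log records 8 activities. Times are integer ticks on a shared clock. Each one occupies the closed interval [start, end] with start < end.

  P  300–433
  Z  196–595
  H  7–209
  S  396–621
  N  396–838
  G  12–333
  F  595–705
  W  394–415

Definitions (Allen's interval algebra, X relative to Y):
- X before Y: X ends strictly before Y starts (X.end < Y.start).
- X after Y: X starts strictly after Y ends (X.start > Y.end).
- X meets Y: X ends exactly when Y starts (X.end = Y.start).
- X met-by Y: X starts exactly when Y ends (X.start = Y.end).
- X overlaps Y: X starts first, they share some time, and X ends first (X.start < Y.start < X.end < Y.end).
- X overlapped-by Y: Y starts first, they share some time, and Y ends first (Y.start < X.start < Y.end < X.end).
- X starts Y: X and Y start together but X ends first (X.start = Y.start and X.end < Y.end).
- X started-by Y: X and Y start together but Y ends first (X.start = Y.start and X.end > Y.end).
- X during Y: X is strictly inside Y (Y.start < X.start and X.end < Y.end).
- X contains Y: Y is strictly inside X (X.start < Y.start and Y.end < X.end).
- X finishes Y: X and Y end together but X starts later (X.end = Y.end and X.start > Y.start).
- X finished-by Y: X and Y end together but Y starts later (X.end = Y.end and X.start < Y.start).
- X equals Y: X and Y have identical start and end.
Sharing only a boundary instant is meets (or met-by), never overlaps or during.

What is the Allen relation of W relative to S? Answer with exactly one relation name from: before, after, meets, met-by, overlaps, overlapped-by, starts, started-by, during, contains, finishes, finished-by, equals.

W = [394, 415]; S = [396, 621].
Compare endpoints: W.start < S.start, W.start < S.end, W.end > S.start, W.end < S.end.
That pattern is 'overlaps'.

overlaps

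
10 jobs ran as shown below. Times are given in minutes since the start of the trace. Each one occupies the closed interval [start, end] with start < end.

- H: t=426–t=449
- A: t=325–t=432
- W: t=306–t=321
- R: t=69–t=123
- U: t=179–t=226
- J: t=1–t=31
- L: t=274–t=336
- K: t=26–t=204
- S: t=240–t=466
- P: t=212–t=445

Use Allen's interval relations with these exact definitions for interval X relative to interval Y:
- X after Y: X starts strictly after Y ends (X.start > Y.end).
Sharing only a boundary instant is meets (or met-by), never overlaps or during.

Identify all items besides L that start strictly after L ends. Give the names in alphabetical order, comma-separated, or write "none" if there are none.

Target L = [t=274, t=336].
A [t=325, t=432] → overlapped-by → no.
H [t=426, t=449] → after → yes.
J [t=1, t=31] → before → no.
K [t=26, t=204] → before → no.
P [t=212, t=445] → contains → no.
R [t=69, t=123] → before → no.
S [t=240, t=466] → contains → no.
U [t=179, t=226] → before → no.
W [t=306, t=321] → during → no.
Result: H.

H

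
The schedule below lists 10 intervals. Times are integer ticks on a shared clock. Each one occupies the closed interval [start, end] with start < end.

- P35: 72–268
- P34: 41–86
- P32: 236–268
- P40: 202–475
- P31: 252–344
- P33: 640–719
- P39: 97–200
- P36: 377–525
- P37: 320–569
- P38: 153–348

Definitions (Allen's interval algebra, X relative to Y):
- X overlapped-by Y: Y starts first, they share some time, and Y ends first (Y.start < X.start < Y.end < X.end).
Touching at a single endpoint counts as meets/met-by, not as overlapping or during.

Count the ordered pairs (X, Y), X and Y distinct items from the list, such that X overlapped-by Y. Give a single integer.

Checking all 90 ordered pairs for relation 'overlapped-by'; matching pairs in alphabetical order:
(P31, P32): P31 overlapped-by P32 ✓
(P31, P35): P31 overlapped-by P35 ✓
(P35, P34): P35 overlapped-by P34 ✓
(P36, P40): P36 overlapped-by P40 ✓
(P37, P31): P37 overlapped-by P31 ✓
(P37, P38): P37 overlapped-by P38 ✓
(P37, P40): P37 overlapped-by P40 ✓
(P38, P35): P38 overlapped-by P35 ✓
(P38, P39): P38 overlapped-by P39 ✓
(P40, P35): P40 overlapped-by P35 ✓
(P40, P38): P40 overlapped-by P38 ✓
Count: 11.

11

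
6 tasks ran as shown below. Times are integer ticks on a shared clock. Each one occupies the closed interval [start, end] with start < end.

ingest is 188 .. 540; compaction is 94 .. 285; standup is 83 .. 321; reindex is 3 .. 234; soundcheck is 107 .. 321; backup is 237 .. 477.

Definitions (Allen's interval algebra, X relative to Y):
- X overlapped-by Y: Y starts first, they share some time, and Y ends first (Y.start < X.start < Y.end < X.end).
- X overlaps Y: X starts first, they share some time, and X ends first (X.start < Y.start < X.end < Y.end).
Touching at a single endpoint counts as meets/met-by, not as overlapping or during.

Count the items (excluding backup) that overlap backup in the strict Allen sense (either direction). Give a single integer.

Target backup = [237, 477].
compaction [94, 285] → overlaps → counts.
ingest [188, 540] → contains → no.
reindex [3, 234] → before → no.
soundcheck [107, 321] → overlaps → counts.
standup [83, 321] → overlaps → counts.
Total: 3.

3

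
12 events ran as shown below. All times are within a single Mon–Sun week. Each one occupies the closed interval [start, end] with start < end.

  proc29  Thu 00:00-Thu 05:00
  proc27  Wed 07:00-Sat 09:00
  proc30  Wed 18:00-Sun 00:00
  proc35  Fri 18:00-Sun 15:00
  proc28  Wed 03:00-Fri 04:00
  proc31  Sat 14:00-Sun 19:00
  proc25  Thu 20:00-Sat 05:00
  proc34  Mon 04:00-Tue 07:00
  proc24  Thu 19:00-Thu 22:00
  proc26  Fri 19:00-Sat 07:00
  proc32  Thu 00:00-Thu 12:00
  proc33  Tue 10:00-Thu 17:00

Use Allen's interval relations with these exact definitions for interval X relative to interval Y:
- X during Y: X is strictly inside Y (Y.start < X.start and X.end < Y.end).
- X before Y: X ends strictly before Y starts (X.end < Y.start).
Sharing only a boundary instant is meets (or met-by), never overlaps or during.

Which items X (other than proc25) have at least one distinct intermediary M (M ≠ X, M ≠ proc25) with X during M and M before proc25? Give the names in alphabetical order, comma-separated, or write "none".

Target proc25 = [Thu 20:00, Sat 05:00].
Intermediaries M with M before proc25: proc29, proc32, proc33, proc34.
Via proc29 — items with X during proc29: none.
Via proc32 — items with X during proc32: none.
Via proc33 — items with X during proc33: proc29, proc32.
Via proc34 — items with X during proc34: none.
Union: proc29, proc32.

proc29, proc32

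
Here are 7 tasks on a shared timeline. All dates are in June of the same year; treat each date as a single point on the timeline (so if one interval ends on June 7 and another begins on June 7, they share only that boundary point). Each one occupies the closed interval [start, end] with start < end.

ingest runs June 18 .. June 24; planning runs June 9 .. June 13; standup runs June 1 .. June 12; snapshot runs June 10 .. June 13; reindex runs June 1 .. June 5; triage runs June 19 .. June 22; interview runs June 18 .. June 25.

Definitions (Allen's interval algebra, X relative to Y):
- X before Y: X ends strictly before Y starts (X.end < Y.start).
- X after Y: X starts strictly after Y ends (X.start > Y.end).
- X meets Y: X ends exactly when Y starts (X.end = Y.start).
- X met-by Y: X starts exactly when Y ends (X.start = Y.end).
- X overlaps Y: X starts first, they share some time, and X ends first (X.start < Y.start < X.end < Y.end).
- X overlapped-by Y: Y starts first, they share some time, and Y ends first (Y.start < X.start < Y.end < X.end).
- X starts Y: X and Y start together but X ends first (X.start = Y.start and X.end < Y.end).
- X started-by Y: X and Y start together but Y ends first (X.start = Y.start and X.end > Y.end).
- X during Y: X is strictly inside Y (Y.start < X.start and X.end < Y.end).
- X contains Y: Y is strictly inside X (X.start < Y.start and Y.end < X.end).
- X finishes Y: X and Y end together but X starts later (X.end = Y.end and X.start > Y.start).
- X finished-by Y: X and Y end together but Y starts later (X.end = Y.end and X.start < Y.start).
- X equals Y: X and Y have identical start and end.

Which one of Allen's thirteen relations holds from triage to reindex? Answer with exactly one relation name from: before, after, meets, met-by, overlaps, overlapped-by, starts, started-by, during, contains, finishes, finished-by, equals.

triage = [June 19, June 22]; reindex = [June 1, June 5].
Compare endpoints: triage.start > reindex.start, triage.start > reindex.end, triage.end > reindex.start, triage.end > reindex.end.
That pattern is 'after'.

after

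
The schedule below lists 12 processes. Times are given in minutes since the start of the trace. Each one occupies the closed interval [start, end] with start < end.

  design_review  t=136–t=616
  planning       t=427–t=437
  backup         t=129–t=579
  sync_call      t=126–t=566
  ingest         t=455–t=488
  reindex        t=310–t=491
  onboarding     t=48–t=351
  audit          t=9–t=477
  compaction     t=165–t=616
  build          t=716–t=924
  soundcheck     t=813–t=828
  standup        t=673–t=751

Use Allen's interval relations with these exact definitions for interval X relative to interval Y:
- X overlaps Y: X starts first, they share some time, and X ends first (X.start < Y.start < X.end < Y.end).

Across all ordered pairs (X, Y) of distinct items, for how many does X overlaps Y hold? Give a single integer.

17

Checking all 132 ordered pairs for relation 'overlaps'; matching pairs in alphabetical order:
(audit, backup): audit overlaps backup ✓
(audit, compaction): audit overlaps compaction ✓
(audit, design_review): audit overlaps design_review ✓
(audit, ingest): audit overlaps ingest ✓
(audit, reindex): audit overlaps reindex ✓
(audit, sync_call): audit overlaps sync_call ✓
(backup, compaction): backup overlaps compaction ✓
(backup, design_review): backup overlaps design_review ✓
(onboarding, backup): onboarding overlaps backup ✓
(onboarding, compaction): onboarding overlaps compaction ✓
(onboarding, design_review): onboarding overlaps design_review ✓
(onboarding, reindex): onboarding overlaps reindex ✓
(onboarding, sync_call): onboarding overlaps sync_call ✓
(standup, build): standup overlaps build ✓
(sync_call, backup): sync_call overlaps backup ✓
(sync_call, compaction): sync_call overlaps compaction ✓
(sync_call, design_review): sync_call overlaps design_review ✓
Count: 17.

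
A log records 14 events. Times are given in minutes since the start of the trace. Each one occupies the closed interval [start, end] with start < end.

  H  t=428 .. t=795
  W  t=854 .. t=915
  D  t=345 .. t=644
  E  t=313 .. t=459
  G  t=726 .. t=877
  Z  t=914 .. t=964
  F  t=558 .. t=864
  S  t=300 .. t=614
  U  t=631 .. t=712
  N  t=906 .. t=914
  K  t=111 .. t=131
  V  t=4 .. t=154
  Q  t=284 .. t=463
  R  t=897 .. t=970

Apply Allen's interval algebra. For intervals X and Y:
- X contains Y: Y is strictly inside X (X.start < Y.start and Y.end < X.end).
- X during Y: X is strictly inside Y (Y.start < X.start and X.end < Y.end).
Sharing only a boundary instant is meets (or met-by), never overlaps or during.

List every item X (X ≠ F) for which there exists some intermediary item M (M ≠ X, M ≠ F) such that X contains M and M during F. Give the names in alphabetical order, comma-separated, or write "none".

H

Target F = [t=558, t=864].
Intermediaries M with M during F: U.
Via U — items with X contains U: H.
Union: H.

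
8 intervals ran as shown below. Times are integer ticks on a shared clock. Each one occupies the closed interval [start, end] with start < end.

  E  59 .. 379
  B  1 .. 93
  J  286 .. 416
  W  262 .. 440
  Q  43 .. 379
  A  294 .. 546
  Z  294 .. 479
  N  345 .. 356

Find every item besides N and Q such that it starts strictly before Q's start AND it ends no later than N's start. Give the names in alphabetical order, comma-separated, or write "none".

B

Conditions: its start is strictly before Q's start (X.start < 43) AND its end is no later than N's start (X.end <= 345).
A: start 294 < 43? ✗; end 546 <= 345? ✗ → no.
B: start 1 < 43? ✓; end 93 <= 345? ✓ → yes.
E: start 59 < 43? ✗; end 379 <= 345? ✗ → no.
J: start 286 < 43? ✗; end 416 <= 345? ✗ → no.
W: start 262 < 43? ✗; end 440 <= 345? ✗ → no.
Z: start 294 < 43? ✗; end 479 <= 345? ✗ → no.
Result: B.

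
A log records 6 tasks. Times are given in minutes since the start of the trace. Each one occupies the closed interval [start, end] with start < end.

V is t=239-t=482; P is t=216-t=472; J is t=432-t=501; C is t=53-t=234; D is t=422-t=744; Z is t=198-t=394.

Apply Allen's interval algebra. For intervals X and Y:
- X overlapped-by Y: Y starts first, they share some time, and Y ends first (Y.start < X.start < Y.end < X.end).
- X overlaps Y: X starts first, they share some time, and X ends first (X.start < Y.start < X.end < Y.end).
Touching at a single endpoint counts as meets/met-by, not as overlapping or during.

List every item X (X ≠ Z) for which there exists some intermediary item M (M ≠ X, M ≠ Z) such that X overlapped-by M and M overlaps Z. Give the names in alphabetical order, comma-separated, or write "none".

Target Z = [t=198, t=394].
Intermediaries M with M overlaps Z: C.
Via C — items with X overlapped-by C: P.
Union: P.

P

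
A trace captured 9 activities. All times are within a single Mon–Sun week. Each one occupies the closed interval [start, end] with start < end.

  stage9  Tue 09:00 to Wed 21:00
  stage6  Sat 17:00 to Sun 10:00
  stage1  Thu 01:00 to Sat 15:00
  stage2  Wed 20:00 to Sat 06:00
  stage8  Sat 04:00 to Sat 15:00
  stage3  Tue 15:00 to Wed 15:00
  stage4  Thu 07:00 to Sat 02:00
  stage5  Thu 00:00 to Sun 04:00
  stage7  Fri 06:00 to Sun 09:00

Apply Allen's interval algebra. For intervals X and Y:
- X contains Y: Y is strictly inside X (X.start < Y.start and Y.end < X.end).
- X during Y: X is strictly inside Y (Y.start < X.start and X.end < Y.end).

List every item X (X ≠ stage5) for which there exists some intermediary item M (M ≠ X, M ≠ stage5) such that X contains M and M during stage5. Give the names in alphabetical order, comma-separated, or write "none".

Target stage5 = [Thu 00:00, Sun 04:00].
Intermediaries M with M during stage5: stage1, stage4, stage8.
Via stage1 — items with X contains stage1: none.
Via stage4 — items with X contains stage4: stage1, stage2.
Via stage8 — items with X contains stage8: stage7.
Union: stage1, stage2, stage7.

stage1, stage2, stage7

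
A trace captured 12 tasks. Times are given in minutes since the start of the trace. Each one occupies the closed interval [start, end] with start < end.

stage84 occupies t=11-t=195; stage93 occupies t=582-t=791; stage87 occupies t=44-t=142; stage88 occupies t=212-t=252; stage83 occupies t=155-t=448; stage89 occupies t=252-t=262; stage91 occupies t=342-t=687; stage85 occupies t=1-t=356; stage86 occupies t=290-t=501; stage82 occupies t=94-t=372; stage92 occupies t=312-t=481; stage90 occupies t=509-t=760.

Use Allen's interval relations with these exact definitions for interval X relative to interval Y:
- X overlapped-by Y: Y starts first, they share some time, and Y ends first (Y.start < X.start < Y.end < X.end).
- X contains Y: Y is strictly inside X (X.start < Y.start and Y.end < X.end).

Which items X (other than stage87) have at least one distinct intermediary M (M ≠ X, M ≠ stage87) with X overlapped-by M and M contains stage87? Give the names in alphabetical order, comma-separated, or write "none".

stage82, stage83, stage86, stage91, stage92

Target stage87 = [t=44, t=142].
Intermediaries M with M contains stage87: stage84, stage85.
Via stage84 — items with X overlapped-by stage84: stage82, stage83.
Via stage85 — items with X overlapped-by stage85: stage82, stage83, stage86, stage91, stage92.
Union: stage82, stage83, stage86, stage91, stage92.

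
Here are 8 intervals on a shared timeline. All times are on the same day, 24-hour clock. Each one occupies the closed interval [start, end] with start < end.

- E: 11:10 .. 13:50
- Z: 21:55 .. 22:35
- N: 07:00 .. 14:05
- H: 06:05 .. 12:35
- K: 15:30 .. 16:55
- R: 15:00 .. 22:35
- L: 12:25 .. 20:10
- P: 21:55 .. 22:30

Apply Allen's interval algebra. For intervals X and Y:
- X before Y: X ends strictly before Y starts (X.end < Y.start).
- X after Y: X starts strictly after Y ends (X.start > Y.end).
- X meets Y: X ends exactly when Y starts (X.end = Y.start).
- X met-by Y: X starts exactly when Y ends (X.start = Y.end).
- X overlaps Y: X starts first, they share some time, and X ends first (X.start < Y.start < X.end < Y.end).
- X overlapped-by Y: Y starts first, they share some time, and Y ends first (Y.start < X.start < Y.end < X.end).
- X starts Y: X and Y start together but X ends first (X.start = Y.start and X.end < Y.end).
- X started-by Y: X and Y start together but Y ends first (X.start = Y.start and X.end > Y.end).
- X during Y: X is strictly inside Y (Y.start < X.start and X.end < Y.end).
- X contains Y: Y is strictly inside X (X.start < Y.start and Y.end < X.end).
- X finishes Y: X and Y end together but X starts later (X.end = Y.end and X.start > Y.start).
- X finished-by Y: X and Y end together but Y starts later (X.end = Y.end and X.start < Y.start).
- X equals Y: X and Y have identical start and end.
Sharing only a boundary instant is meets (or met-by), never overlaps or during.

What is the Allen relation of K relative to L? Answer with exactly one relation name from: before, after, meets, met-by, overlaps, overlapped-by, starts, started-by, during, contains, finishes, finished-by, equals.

during

K = [15:30, 16:55]; L = [12:25, 20:10].
Compare endpoints: K.start > L.start, K.start < L.end, K.end > L.start, K.end < L.end.
That pattern is 'during'.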